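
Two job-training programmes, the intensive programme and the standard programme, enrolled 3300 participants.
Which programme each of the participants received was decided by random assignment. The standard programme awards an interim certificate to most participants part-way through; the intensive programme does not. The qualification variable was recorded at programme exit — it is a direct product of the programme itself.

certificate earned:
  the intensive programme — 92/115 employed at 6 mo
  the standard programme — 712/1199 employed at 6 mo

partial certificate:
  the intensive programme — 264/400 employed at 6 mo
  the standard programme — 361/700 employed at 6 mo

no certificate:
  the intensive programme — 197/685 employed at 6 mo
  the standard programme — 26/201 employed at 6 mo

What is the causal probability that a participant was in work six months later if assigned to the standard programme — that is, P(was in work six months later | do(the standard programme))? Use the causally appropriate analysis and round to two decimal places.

0.52

The qualification attained during the programme-specific comparison favours the intensive programme throughout, but the pooled figures favour the standard programme. The question is whether to condition on qualification attained during the programme.
The distribution of qualification attained during the programme is itself part of what the programme does — it is an intermediate outcome. Holding it fixed would remove that part of the effect; the total effect is the pooled difference.
So P(outcome | do(the standard programme)) is just the pooled rate for the standard programme: 1099/2100 = 0.523.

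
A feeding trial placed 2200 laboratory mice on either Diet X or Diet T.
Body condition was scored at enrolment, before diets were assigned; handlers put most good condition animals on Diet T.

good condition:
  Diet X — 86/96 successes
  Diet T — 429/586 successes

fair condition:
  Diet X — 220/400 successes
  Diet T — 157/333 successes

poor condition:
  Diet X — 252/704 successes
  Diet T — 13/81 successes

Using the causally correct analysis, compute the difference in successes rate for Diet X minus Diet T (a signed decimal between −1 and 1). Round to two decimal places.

+0.15

Within every starting body condition level Diet X has the higher rate, yet pooled Diet T does — Simpson's reversal.
Starting body condition satisfies the back-door criterion: it is not a descendant of the diet, and it blocks the spurious path from diet to outcome. Adjusting for it (i.e., using the within-starting body condition rates) gives the causal effect.
Adjusting over the population distribution of starting body condition: 0.310·(0.896−0.732) + 0.333·(0.550−0.471) + 0.357·(0.358−0.160) = +0.147.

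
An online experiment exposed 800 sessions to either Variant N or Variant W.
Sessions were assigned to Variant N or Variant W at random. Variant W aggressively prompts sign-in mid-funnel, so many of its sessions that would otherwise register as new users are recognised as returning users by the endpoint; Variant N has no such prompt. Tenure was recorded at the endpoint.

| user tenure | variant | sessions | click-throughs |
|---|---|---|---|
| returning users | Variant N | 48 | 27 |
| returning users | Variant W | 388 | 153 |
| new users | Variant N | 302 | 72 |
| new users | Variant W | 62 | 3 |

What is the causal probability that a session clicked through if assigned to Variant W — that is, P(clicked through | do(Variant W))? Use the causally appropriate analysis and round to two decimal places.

Stratifying would compare variants among sessions the variants themselves sorted into user tenure groups — a form of selection on an intermediate. The unconditioned pooled rates give the total causal effect.
So P(outcome | do(Variant W)) is just the pooled rate for Variant W: 156/450 = 0.347.

0.35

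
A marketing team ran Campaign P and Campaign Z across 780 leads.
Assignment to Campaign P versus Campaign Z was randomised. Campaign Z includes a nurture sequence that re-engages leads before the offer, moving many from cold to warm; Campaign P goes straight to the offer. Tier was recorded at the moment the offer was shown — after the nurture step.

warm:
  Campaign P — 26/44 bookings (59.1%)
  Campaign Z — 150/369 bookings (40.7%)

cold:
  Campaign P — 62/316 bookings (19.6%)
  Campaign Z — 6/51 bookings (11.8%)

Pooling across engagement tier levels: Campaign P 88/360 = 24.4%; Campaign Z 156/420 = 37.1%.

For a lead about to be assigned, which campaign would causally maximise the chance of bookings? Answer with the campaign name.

Campaign Z

Engagement tier lies on the pathway campaign → engagement tier → outcome, so adjusting for it blocks the indirect effect. For the total causal effect of campaign, use the unadjusted pooled rates.
Pooled: Campaign P 24.4% vs Campaign Z 37.1%; Campaign Z is higher overall.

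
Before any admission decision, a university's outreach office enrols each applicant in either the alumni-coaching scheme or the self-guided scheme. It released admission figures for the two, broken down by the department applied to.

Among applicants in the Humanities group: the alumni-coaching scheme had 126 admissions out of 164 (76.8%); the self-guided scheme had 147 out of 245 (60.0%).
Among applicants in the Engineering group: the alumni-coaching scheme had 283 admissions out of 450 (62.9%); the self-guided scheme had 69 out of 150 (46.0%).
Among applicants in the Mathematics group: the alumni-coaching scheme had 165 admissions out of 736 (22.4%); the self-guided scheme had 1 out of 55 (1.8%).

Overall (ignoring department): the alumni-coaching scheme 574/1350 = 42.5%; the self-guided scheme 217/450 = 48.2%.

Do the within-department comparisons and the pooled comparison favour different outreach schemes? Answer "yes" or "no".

yes

Within each department level (Humanities 76.8% vs 60.0%; Engineering 62.9% vs 46.0%; Mathematics 22.4% vs 1.8%), the alumni-coaching scheme has the higher rate every time. Pooled: 42.5% vs 48.2% — the self-guided scheme has the higher rate overall. The two comparisons disagree.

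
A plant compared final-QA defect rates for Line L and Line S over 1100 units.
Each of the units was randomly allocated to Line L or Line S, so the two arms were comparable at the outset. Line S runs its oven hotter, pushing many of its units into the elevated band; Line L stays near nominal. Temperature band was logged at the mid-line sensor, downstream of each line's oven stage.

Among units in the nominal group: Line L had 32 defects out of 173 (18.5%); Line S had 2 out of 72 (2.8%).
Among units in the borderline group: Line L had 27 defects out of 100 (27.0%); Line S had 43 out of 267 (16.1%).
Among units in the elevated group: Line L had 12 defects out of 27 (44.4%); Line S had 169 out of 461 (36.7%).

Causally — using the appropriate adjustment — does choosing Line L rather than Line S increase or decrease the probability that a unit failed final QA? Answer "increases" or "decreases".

In-process temperature band lies on the pathway line → in-process temperature band → outcome, so adjusting for it blocks the indirect effect. For the total causal effect of line, use the unadjusted pooled rates.
Pooled: Line L 23.7% vs Line S 26.8%; Line L is lower overall.

decreases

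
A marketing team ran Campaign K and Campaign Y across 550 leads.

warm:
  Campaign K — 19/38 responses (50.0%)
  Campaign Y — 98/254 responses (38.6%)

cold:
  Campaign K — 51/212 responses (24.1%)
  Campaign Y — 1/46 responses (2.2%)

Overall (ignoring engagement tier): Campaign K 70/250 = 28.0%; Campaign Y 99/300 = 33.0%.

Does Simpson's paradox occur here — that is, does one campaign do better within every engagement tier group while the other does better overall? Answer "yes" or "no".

Within each engagement tier level (warm 50.0% vs 38.6%; cold 24.1% vs 2.2%), Campaign K has the higher rate every time. Pooled: 28.0% vs 33.0% — Campaign Y has the higher rate overall. The two comparisons disagree.

yes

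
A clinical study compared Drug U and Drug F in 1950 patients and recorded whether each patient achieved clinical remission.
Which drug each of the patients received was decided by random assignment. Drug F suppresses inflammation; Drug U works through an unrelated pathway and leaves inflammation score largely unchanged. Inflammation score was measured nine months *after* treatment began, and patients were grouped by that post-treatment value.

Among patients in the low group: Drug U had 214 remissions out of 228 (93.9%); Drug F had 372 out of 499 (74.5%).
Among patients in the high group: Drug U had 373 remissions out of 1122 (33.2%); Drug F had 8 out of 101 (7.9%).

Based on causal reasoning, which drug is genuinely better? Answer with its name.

The stratified and pooled comparisons disagree (Drug U wins within each inflammation score; Drug F wins overall), so the answer turns on the causal role of inflammation score.
Stratifying would compare drugs among patients the drugs themselves sorted into inflammation score groups — a form of selection on an intermediate. The unconditioned pooled rates give the total causal effect.
Pooled: Drug U 43.5% vs Drug F 63.3%; Drug F is higher overall.

Drug F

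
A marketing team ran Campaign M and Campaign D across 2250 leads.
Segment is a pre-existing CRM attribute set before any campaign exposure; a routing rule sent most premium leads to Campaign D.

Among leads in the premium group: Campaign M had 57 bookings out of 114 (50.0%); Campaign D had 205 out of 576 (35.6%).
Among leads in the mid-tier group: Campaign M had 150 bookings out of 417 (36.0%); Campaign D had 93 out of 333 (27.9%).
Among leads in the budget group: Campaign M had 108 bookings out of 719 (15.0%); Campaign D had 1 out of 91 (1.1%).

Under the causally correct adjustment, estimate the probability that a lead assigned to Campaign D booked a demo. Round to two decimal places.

0.21

Here customer segment is a common cause — it drives both which campaign a case falls under and the outcome. The crude comparison mixes populations; the stratum-specific rates are the causally relevant ones.
Standardising Campaign D to the population customer segment mix: 0.307·205/576 + 0.333·93/333 + 0.360·1/91 = 0.206.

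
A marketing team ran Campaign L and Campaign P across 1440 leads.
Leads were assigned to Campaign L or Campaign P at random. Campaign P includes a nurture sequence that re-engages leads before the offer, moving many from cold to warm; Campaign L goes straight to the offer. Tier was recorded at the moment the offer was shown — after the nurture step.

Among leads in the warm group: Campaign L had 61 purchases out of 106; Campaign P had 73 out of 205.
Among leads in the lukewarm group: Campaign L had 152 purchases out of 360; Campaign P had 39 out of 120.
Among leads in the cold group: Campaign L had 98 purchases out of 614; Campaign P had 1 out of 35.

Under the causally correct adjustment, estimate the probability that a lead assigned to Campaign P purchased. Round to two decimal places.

0.31

Within every engagement tier level Campaign L has the higher rate, yet pooled Campaign P does — Simpson's reversal.
Engagement tier lies on the pathway campaign → engagement tier → outcome, so adjusting for it blocks the indirect effect. For the total causal effect of campaign, use the unadjusted pooled rates.
So P(outcome | do(Campaign P)) is just the pooled rate for Campaign P: 113/360 = 0.314.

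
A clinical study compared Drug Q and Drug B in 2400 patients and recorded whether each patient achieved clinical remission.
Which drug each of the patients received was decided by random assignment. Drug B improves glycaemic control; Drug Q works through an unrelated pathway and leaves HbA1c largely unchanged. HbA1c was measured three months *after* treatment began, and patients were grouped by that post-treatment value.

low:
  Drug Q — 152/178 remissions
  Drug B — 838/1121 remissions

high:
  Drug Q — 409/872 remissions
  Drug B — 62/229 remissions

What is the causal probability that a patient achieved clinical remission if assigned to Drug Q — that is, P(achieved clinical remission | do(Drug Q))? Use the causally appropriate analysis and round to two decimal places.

Drug Q is higher inside every HbA1c stratum but Drug B is higher in aggregate. Whether to stratify depends on how HbA1c relates to the drug.
The distribution of HbA1c is itself part of what the drug does — it is an intermediate outcome. Holding it fixed would remove that part of the effect; the total effect is the pooled difference.
So P(outcome | do(Drug Q)) is just the pooled rate for Drug Q: 561/1050 = 0.534.

0.53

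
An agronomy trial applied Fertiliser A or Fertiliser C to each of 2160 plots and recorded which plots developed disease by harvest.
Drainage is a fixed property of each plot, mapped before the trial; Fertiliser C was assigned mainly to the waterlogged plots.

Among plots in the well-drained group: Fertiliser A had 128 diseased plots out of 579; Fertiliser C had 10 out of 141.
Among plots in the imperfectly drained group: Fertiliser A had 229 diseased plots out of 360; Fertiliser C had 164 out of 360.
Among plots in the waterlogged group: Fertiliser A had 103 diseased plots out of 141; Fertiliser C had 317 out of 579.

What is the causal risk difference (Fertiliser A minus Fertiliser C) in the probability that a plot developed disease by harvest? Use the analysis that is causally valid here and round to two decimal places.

Field drainage is set before the fertiliser has any effect — it is not caused by the fertiliser — and it independently drives the outcome. That makes it a confounder, so the causal comparison is within field drainage levels.
Adjusting over the population distribution of field drainage: 0.333·(0.221−0.071) + 0.333·(0.636−0.456) + 0.333·(0.730−0.547) = +0.171.

+0.17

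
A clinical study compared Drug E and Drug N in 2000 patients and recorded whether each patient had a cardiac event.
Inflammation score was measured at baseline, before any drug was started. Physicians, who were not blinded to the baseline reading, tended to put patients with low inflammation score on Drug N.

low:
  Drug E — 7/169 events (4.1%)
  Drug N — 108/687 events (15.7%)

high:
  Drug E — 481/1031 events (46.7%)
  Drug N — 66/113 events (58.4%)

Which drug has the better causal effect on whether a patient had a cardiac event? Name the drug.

Drug E is lower inside every inflammation score stratum but Drug N is lower in aggregate. Whether to stratify depends on how inflammation score relates to the drug.
Inflammation score differs across drugs for reasons unrelated to any effect of the drug itself, and it separately predicts the outcome — a classic confounder. We must compare within inflammation score levels.
Within each level — low: 4.1% vs 15.7%; high: 46.7% vs 58.4% — Drug E is lower every time.

Drug E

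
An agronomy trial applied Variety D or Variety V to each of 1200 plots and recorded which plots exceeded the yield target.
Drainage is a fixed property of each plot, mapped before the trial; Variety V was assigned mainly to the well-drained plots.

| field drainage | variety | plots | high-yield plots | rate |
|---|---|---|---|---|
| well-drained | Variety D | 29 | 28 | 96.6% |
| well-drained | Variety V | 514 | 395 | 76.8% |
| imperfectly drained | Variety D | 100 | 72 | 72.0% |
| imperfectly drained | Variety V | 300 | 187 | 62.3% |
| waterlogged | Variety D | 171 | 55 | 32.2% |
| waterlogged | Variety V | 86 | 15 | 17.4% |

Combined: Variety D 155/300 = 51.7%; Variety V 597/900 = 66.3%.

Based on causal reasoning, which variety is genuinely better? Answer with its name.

The stratified and pooled comparisons disagree (Variety D wins within each field drainage; Variety V wins overall), so the answer turns on the causal role of field drainage.
Nothing the variety does changes field drainage; the imbalance is an allocation artefact. With field drainage also predicting the outcome, the pooled figure is confounded, and the within-stratum comparison is the causal one.
Within each level — well-drained: 96.6% vs 76.8%; imperfectly drained: 72.0% vs 62.3%; waterlogged: 32.2% vs 17.4% — Variety D is higher every time.

Variety D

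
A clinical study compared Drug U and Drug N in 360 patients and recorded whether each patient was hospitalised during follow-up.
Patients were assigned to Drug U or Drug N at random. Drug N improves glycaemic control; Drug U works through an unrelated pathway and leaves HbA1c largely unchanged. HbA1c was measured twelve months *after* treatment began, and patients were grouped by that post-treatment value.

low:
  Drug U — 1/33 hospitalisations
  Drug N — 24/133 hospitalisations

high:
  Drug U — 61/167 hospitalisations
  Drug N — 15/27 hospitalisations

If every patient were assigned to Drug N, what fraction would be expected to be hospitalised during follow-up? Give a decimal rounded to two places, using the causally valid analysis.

The stratified and pooled comparisons disagree (Drug U wins within each HbA1c; Drug N wins overall), so the answer turns on the causal role of HbA1c.
Stratifying would compare drugs among patients the drugs themselves sorted into HbA1c groups — a form of selection on an intermediate. The unconditioned pooled rates give the total causal effect.
So P(outcome | do(Drug N)) is just the pooled rate for Drug N: 39/160 = 0.244.

0.24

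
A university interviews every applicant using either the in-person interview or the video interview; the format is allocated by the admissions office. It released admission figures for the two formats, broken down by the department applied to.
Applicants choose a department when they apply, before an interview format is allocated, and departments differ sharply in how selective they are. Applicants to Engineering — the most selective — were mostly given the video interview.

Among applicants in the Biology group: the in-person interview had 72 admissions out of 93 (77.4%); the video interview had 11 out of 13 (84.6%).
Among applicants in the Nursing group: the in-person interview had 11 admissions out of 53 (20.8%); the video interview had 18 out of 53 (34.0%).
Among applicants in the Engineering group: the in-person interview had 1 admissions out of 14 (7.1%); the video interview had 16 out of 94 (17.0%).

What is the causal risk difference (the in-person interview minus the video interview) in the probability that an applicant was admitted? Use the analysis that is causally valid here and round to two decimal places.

-0.10

Department satisfies the back-door criterion: it is not a descendant of the interview format, and it blocks the spurious path from interview format to outcome. Adjusting for it (i.e., using the within-department rates) gives the causal effect.
Adjusting over the population distribution of department: 0.331·(0.774−0.846) + 0.331·(0.208−0.340) + 0.338·(0.071−0.170) = -0.101.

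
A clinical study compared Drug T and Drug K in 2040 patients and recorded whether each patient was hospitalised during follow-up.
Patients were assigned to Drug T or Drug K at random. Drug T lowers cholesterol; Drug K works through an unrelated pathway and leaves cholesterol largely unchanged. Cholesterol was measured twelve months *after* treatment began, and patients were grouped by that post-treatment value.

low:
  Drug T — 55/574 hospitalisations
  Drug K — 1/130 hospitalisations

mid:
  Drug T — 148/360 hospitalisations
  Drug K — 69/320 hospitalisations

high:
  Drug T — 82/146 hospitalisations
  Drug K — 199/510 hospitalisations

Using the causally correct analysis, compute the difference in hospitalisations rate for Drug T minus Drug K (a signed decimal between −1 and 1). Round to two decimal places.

Cholesterol here is a post-treatment variable shaped by the drug; conditioning on it would introduce bias rather than remove it. The overall comparison is the causal one.
The causal difference is the pooled difference: 0.264 − 0.280 = -0.016.

-0.02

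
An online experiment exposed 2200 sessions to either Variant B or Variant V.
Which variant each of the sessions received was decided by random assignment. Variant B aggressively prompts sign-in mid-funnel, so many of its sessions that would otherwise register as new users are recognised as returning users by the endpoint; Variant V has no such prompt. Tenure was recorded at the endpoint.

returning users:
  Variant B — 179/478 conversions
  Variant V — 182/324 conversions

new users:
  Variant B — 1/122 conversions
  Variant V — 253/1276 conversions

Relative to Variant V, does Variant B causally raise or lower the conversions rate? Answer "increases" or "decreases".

The user tenure-specific comparison favours Variant V throughout, but the pooled figures favour Variant B. The question is whether to condition on user tenure.
User tenure here is a post-treatment variable shaped by the variant; conditioning on it would introduce bias rather than remove it. The overall comparison is the causal one.
Pooled: Variant B 30.0% vs Variant V 27.2%; Variant B is higher overall.

increases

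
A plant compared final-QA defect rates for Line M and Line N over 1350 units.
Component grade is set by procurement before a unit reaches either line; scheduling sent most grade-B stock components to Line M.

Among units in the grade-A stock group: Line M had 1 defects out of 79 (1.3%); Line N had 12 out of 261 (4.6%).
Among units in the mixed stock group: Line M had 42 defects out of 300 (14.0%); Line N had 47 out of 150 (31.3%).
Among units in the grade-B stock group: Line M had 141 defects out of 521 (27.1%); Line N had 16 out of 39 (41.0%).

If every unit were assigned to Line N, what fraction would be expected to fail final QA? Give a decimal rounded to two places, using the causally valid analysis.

0.29

Here component grade is a common cause — it drives both which line a case falls under and the outcome. The crude comparison mixes populations; the stratum-specific rates are the causally relevant ones.
Standardising Line N to the population component grade mix: 0.252·12/261 + 0.333·47/150 + 0.415·16/39 = 0.286.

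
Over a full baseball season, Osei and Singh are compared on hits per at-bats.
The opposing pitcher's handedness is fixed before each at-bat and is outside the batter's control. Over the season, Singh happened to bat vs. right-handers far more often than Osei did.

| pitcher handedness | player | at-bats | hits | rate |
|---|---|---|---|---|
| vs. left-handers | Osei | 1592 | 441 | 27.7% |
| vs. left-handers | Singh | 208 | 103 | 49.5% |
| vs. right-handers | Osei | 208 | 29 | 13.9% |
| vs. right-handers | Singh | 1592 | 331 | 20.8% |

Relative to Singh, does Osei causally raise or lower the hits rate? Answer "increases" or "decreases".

decreases

The pitcher handedness-specific comparison favours Singh throughout, but the pooled figures favour Osei. The question is whether to condition on pitcher handedness.
Pitcher handedness differs across players for reasons unrelated to any effect of the player itself, and it separately predicts the outcome — a classic confounder. We must compare within pitcher handedness levels.
Within each level — vs. left-handers: 27.7% vs 49.5%; vs. right-handers: 13.9% vs 20.8% — Singh is higher every time.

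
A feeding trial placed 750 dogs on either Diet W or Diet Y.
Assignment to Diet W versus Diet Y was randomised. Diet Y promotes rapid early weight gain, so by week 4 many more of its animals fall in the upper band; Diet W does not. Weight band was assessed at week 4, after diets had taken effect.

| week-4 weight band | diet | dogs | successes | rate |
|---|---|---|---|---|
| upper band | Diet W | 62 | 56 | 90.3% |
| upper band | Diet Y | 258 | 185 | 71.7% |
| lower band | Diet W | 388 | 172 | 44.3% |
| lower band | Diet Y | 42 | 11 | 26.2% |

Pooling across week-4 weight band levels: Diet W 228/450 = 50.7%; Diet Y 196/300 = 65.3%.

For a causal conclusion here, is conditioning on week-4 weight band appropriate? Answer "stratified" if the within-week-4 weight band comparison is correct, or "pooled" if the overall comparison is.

Because the diet influences week-4 weight band, week-4 weight band is a post-treatment mediator, not a confounder. Stratifying on it would bias the estimate; the causal effect is the crude pooled difference.
Pooled: Diet W 50.7% vs Diet Y 65.3%; Diet Y is higher overall.

pooled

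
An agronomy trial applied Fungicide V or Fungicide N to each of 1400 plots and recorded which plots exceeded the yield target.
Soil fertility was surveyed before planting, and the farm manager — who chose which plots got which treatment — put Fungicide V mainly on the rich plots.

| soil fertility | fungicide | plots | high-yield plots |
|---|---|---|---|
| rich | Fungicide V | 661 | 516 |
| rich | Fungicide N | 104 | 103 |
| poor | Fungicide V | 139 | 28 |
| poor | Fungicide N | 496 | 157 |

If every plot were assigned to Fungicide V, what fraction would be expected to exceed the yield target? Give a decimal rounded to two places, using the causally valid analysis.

Fungicide N is higher inside every soil fertility stratum but Fungicide V is higher in aggregate. Whether to stratify depends on how soil fertility relates to the fungicide.
Since soil fertility is a pre-existing factor (not a product of the fungicide) and it affects the outcome on its own, it is a confounder. The stratified rates, not the pooled rate, identify the causal effect.
Standardising Fungicide V to the population soil fertility mix: 0.546·516/661 + 0.454·28/139 = 0.518.

0.52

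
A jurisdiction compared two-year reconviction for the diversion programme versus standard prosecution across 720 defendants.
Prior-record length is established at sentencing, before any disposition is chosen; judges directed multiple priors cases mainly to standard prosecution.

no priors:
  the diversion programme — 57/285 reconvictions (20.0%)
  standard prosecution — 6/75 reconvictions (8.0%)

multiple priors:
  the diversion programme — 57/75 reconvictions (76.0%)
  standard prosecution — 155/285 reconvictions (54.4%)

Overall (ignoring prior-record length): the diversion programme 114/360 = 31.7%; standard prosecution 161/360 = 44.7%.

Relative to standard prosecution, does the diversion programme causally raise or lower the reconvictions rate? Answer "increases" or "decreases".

increases

standard prosecution is lower inside every prior-record length stratum but the diversion programme is lower in aggregate. Whether to stratify depends on how prior-record length relates to the disposition.
Nothing the disposition does changes prior-record length; the imbalance is an allocation artefact. With prior-record length also predicting the outcome, the pooled figure is confounded, and the within-stratum comparison is the causal one.
Within each level — no priors: 20.0% vs 8.0%; multiple priors: 76.0% vs 54.4% — standard prosecution is lower every time.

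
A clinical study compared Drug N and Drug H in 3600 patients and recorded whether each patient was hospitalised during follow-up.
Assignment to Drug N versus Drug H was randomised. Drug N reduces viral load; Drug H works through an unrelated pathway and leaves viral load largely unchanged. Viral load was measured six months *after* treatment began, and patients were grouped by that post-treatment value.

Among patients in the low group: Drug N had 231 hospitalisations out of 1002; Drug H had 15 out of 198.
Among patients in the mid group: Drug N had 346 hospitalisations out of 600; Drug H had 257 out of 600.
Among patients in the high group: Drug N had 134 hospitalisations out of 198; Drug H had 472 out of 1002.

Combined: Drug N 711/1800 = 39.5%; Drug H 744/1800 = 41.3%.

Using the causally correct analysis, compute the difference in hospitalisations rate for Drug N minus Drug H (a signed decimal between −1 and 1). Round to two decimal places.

-0.02

Within every viral load level Drug H has the lower rate, yet pooled Drug N does — Simpson's reversal.
Because the drug influences viral load, viral load is a post-treatment mediator, not a confounder. Stratifying on it would bias the estimate; the causal effect is the crude pooled difference.
The causal difference is the pooled difference: 0.395 − 0.413 = -0.018.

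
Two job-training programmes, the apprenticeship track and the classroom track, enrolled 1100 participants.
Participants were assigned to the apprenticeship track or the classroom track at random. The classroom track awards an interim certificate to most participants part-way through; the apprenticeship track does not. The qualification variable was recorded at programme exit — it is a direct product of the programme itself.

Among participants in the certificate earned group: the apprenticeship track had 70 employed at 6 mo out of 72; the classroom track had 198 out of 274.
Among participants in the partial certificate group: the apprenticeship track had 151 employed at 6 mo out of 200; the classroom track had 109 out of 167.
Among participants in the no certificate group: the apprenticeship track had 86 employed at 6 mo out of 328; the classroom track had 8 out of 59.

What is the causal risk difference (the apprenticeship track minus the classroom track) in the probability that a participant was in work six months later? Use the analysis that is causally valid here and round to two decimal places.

-0.12

the apprenticeship track is higher inside every qualification attained during the programme stratum but the classroom track is higher in aggregate. Whether to stratify depends on how qualification attained during the programme relates to the programme.
Qualification attained during the programme lies on the pathway programme → qualification attained during the programme → outcome, so adjusting for it blocks the indirect effect. For the total causal effect of programme, use the unadjusted pooled rates.
The causal difference is the pooled difference: 0.512 − 0.630 = -0.118.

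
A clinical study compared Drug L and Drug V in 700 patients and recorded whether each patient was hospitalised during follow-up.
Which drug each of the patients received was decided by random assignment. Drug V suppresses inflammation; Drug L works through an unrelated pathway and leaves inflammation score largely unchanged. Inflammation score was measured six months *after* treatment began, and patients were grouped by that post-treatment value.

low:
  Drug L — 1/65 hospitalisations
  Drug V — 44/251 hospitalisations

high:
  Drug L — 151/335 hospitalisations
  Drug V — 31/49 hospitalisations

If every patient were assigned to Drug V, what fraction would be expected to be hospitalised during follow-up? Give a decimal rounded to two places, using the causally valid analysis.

0.25

Drug L is lower inside every inflammation score stratum but Drug V is lower in aggregate. Whether to stratify depends on how inflammation score relates to the drug.
The distribution of inflammation score is itself part of what the drug does — it is an intermediate outcome. Holding it fixed would remove that part of the effect; the total effect is the pooled difference.
So P(outcome | do(Drug V)) is just the pooled rate for Drug V: 75/300 = 0.250.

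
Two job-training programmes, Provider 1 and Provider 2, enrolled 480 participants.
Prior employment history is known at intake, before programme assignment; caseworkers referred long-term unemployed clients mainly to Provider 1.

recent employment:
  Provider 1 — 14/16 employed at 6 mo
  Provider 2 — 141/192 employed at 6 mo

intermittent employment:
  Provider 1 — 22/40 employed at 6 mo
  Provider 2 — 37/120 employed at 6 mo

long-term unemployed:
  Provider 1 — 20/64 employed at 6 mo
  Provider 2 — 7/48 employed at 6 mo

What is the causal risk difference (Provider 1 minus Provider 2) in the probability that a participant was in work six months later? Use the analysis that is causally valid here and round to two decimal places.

+0.18

Here prior employment history is a common cause — it drives both which programme a case falls under and the outcome. The crude comparison mixes populations; the stratum-specific rates are the causally relevant ones.
Adjusting over the population distribution of prior employment history: 0.433·(0.875−0.734) + 0.333·(0.550−0.308) + 0.233·(0.312−0.146) = +0.180.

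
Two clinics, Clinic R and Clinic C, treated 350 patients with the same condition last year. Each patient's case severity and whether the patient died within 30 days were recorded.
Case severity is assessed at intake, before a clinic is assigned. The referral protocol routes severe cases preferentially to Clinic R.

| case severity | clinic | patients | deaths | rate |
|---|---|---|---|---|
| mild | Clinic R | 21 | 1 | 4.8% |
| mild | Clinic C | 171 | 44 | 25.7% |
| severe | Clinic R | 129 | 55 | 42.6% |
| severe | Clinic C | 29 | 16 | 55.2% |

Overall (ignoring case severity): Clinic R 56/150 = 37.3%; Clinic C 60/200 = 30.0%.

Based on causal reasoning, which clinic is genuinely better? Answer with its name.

Clinic R

Case severity is set before the clinic has any effect — it is not caused by the clinic — and it independently drives the outcome. That makes it a confounder, so the causal comparison is within case severity levels.
Within each level — mild: 4.8% vs 25.7%; severe: 42.6% vs 55.2% — Clinic R is lower every time.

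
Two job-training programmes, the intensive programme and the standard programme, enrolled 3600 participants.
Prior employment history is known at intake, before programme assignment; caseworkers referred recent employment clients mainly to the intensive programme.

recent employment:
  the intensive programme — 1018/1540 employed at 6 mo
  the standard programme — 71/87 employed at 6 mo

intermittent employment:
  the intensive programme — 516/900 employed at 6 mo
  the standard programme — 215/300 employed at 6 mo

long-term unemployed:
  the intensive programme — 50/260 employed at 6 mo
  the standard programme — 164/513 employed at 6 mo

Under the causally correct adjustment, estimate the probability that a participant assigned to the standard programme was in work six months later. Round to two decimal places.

0.68

The imbalance in prior employment history arose from how participants were allocated, not from anything the programme did; and prior employment history independently affects the outcome. The pooled gap is confounded — condition on prior employment history.
Standardising the standard programme to the population prior employment history mix: 0.452·71/87 + 0.333·215/300 + 0.215·164/513 = 0.676.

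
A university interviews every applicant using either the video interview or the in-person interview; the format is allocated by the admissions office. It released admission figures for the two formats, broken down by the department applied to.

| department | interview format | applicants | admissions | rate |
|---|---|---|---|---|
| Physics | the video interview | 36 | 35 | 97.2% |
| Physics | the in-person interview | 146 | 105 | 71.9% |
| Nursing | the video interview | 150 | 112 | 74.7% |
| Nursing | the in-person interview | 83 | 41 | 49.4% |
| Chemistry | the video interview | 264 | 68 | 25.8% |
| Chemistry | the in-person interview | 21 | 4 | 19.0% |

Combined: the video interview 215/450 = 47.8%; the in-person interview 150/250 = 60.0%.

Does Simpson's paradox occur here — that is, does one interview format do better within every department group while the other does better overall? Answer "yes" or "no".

yes

Within each department level (Physics 97.2% vs 71.9%; Nursing 74.7% vs 49.4%; Chemistry 25.8% vs 19.0%), the video interview has the higher rate every time. Pooled: 47.8% vs 60.0% — the in-person interview has the higher rate overall. The two comparisons disagree.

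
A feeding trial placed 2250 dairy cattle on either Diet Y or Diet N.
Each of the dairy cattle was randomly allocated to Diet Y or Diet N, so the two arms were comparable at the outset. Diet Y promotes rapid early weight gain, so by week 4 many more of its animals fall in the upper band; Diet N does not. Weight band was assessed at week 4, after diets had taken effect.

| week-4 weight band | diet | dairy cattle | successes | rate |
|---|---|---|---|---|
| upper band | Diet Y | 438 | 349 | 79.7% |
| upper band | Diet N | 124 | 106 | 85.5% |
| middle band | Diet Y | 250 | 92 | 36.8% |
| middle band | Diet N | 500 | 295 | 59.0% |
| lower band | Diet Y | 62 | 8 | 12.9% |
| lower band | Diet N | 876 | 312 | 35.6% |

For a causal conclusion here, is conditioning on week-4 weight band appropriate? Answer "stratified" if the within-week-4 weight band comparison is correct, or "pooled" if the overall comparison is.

Week-4 weight band is recorded after the diet and is itself shifted by it — it sits on the causal path from diet to outcome. Conditioning on a mediator would strip out part of the effect we want; the pooled comparison gives the total causal effect.
Pooled: Diet Y 59.9% vs Diet N 47.5%; Diet Y is higher overall.

pooled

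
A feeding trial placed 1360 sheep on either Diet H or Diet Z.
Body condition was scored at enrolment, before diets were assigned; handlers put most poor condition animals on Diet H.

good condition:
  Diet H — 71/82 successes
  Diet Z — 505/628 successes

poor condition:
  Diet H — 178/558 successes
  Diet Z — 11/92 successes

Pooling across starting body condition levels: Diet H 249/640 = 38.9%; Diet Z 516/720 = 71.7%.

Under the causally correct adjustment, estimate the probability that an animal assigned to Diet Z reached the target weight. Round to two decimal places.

The imbalance in starting body condition arose from how sheep were allocated, not from anything the diet did; and starting body condition independently affects the outcome. The pooled gap is confounded — condition on starting body condition.
Standardising Diet Z to the population starting body condition mix: 0.522·505/628 + 0.478·11/92 = 0.477.

0.48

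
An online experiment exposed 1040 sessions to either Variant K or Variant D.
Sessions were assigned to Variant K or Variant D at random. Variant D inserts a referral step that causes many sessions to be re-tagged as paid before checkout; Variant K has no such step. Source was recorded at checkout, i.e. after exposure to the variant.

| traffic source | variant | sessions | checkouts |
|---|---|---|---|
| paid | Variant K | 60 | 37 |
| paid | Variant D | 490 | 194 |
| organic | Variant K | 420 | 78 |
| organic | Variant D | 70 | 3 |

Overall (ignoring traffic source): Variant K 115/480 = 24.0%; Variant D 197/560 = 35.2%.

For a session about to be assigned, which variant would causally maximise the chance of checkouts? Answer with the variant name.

Variant D

The traffic source-specific comparison favours Variant K throughout, but the pooled figures favour Variant D. The question is whether to condition on traffic source.
The distribution of traffic source is itself part of what the variant does — it is an intermediate outcome. Holding it fixed would remove that part of the effect; the total effect is the pooled difference.
Pooled: Variant K 24.0% vs Variant D 35.2%; Variant D is higher overall.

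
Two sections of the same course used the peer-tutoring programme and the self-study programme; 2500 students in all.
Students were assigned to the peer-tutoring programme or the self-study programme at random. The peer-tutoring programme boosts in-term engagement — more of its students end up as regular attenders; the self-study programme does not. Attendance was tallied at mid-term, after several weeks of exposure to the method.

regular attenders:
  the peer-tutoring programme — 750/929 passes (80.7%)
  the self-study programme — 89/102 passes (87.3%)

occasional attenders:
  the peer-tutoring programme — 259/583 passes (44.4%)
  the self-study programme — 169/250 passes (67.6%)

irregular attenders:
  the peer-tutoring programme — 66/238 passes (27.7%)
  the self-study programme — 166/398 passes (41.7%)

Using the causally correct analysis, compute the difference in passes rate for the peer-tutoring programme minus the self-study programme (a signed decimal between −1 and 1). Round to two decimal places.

+0.05

The mid-term attendance-specific comparison favours the self-study programme throughout, but the pooled figures favour the peer-tutoring programme. The question is whether to condition on mid-term attendance.
Mid-term attendance lies on the pathway teaching method → mid-term attendance → outcome, so adjusting for it blocks the indirect effect. For the total causal effect of teaching method, use the unadjusted pooled rates.
The causal difference is the pooled difference: 0.614 − 0.565 = +0.049.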